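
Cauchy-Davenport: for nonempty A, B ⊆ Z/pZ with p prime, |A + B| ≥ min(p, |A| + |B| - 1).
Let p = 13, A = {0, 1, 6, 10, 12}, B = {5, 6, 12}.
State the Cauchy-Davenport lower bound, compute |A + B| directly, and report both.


Cauchy-Davenport: |A + B| ≥ min(p, |A| + |B| - 1) for A, B nonempty in Z/pZ.
|A| = 5, |B| = 3, p = 13.
CD lower bound = min(13, 5 + 3 - 1) = min(13, 7) = 7.
Compute A + B mod 13 directly:
a = 0: 0+5=5, 0+6=6, 0+12=12
a = 1: 1+5=6, 1+6=7, 1+12=0
a = 6: 6+5=11, 6+6=12, 6+12=5
a = 10: 10+5=2, 10+6=3, 10+12=9
a = 12: 12+5=4, 12+6=5, 12+12=11
A + B = {0, 2, 3, 4, 5, 6, 7, 9, 11, 12}, so |A + B| = 10.
Verify: 10 ≥ 7? Yes ✓.

CD lower bound = 7, actual |A + B| = 10.


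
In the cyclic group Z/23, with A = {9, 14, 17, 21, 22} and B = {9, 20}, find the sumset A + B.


Work in Z/23Z: reduce every sum a + b modulo 23.
Enumerate all 10 pairs:
a = 9: 9+9=18, 9+20=6
a = 14: 14+9=0, 14+20=11
a = 17: 17+9=3, 17+20=14
a = 21: 21+9=7, 21+20=18
a = 22: 22+9=8, 22+20=19
Distinct residues collected: {0, 3, 6, 7, 8, 11, 14, 18, 19}
|A + B| = 9 (out of 23 total residues).

A + B = {0, 3, 6, 7, 8, 11, 14, 18, 19}


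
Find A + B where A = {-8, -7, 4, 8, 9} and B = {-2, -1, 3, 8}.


A + B = {a + b : a ∈ A, b ∈ B}.
Enumerate all |A|·|B| = 5·4 = 20 pairs (a, b) and collect distinct sums.
a = -8: -8+-2=-10, -8+-1=-9, -8+3=-5, -8+8=0
a = -7: -7+-2=-9, -7+-1=-8, -7+3=-4, -7+8=1
a = 4: 4+-2=2, 4+-1=3, 4+3=7, 4+8=12
a = 8: 8+-2=6, 8+-1=7, 8+3=11, 8+8=16
a = 9: 9+-2=7, 9+-1=8, 9+3=12, 9+8=17
Collecting distinct sums: A + B = {-10, -9, -8, -5, -4, 0, 1, 2, 3, 6, 7, 8, 11, 12, 16, 17}
|A + B| = 16

A + B = {-10, -9, -8, -5, -4, 0, 1, 2, 3, 6, 7, 8, 11, 12, 16, 17}


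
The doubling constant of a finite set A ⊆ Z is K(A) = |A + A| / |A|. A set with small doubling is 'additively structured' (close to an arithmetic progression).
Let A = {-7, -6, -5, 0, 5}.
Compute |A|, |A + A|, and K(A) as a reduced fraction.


|A| = 5.
Compute A + A by enumerating all 25 pairs.
A + A = {-14, -13, -12, -11, -10, -7, -6, -5, -2, -1, 0, 5, 10}, so |A + A| = 13.
K = |A + A| / |A| = 13/5 (already in lowest terms) ≈ 2.6000.
Reference: AP of size 5 gives K = 9/5 ≈ 1.8000; a fully generic set of size 5 gives K ≈ 3.0000.

|A| = 5, |A + A| = 13, K = 13/5.


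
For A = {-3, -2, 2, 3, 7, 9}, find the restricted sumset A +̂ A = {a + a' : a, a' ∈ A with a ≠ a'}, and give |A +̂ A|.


Restricted sumset: A +̂ A = {a + a' : a ∈ A, a' ∈ A, a ≠ a'}.
Equivalently, take A + A and drop any sum 2a that is achievable ONLY as a + a for a ∈ A (i.e. sums representable only with equal summands).
Enumerate pairs (a, a') with a < a' (symmetric, so each unordered pair gives one sum; this covers all a ≠ a'):
  -3 + -2 = -5
  -3 + 2 = -1
  -3 + 3 = 0
  -3 + 7 = 4
  -3 + 9 = 6
  -2 + 2 = 0
  -2 + 3 = 1
  -2 + 7 = 5
  -2 + 9 = 7
  2 + 3 = 5
  2 + 7 = 9
  2 + 9 = 11
  3 + 7 = 10
  3 + 9 = 12
  7 + 9 = 16
Collected distinct sums: {-5, -1, 0, 1, 4, 5, 6, 7, 9, 10, 11, 12, 16}
|A +̂ A| = 13
(Reference bound: |A +̂ A| ≥ 2|A| - 3 for |A| ≥ 2, with |A| = 6 giving ≥ 9.)

|A +̂ A| = 13


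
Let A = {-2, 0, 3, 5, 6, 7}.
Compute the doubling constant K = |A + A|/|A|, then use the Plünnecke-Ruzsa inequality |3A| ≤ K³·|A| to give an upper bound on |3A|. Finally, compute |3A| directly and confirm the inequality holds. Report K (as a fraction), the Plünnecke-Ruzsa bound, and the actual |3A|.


|A| = 6.
Step 1: Compute A + A by enumerating all 36 pairs.
A + A = {-4, -2, 0, 1, 3, 4, 5, 6, 7, 8, 9, 10, 11, 12, 13, 14}, so |A + A| = 16.
Step 2: Doubling constant K = |A + A|/|A| = 16/6 = 16/6 ≈ 2.6667.
Step 3: Plünnecke-Ruzsa gives |3A| ≤ K³·|A| = (2.6667)³ · 6 ≈ 113.7778.
Step 4: Compute 3A = A + A + A directly by enumerating all triples (a,b,c) ∈ A³; |3A| = 26.
Step 5: Check 26 ≤ 113.7778? Yes ✓.

K = 16/6, Plünnecke-Ruzsa bound K³|A| ≈ 113.7778, |3A| = 26, inequality holds.


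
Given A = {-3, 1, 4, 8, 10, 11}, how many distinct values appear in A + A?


A + A = {a + a' : a, a' ∈ A}; |A| = 6.
General bounds: 2|A| - 1 ≤ |A + A| ≤ |A|(|A|+1)/2, i.e. 11 ≤ |A + A| ≤ 21.
Lower bound 2|A|-1 is attained iff A is an arithmetic progression.
Enumerate sums a + a' for a ≤ a' (symmetric, so this suffices):
a = -3: -3+-3=-6, -3+1=-2, -3+4=1, -3+8=5, -3+10=7, -3+11=8
a = 1: 1+1=2, 1+4=5, 1+8=9, 1+10=11, 1+11=12
a = 4: 4+4=8, 4+8=12, 4+10=14, 4+11=15
a = 8: 8+8=16, 8+10=18, 8+11=19
a = 10: 10+10=20, 10+11=21
a = 11: 11+11=22
Distinct sums: {-6, -2, 1, 2, 5, 7, 8, 9, 11, 12, 14, 15, 16, 18, 19, 20, 21, 22}
|A + A| = 18

|A + A| = 18


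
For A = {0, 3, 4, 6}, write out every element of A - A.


A - A = {a - a' : a, a' ∈ A}.
Compute a - a' for each ordered pair (a, a'):
a = 0: 0-0=0, 0-3=-3, 0-4=-4, 0-6=-6
a = 3: 3-0=3, 3-3=0, 3-4=-1, 3-6=-3
a = 4: 4-0=4, 4-3=1, 4-4=0, 4-6=-2
a = 6: 6-0=6, 6-3=3, 6-4=2, 6-6=0
Collecting distinct values (and noting 0 appears from a-a):
A - A = {-6, -4, -3, -2, -1, 0, 1, 2, 3, 4, 6}
|A - A| = 11

A - A = {-6, -4, -3, -2, -1, 0, 1, 2, 3, 4, 6}


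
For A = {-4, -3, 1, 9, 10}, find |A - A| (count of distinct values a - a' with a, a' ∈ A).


A - A = {a - a' : a, a' ∈ A}; |A| = 5.
Bounds: 2|A|-1 ≤ |A - A| ≤ |A|² - |A| + 1, i.e. 9 ≤ |A - A| ≤ 21.
Note: 0 ∈ A - A always (from a - a). The set is symmetric: if d ∈ A - A then -d ∈ A - A.
Enumerate nonzero differences d = a - a' with a > a' (then include -d):
Positive differences: {1, 4, 5, 8, 9, 12, 13, 14}
Full difference set: {0} ∪ (positive diffs) ∪ (negative diffs).
|A - A| = 1 + 2·8 = 17 (matches direct enumeration: 17).

|A - A| = 17


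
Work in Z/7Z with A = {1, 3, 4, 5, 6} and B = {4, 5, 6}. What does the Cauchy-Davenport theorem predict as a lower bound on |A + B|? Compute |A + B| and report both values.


Cauchy-Davenport: |A + B| ≥ min(p, |A| + |B| - 1) for A, B nonempty in Z/pZ.
|A| = 5, |B| = 3, p = 7.
CD lower bound = min(7, 5 + 3 - 1) = min(7, 7) = 7.
Compute A + B mod 7 directly:
a = 1: 1+4=5, 1+5=6, 1+6=0
a = 3: 3+4=0, 3+5=1, 3+6=2
a = 4: 4+4=1, 4+5=2, 4+6=3
a = 5: 5+4=2, 5+5=3, 5+6=4
a = 6: 6+4=3, 6+5=4, 6+6=5
A + B = {0, 1, 2, 3, 4, 5, 6}, so |A + B| = 7.
Verify: 7 ≥ 7? Yes ✓.

CD lower bound = 7, actual |A + B| = 7.


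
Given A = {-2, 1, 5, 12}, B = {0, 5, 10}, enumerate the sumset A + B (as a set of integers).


A + B = {a + b : a ∈ A, b ∈ B}.
Enumerate all |A|·|B| = 4·3 = 12 pairs (a, b) and collect distinct sums.
a = -2: -2+0=-2, -2+5=3, -2+10=8
a = 1: 1+0=1, 1+5=6, 1+10=11
a = 5: 5+0=5, 5+5=10, 5+10=15
a = 12: 12+0=12, 12+5=17, 12+10=22
Collecting distinct sums: A + B = {-2, 1, 3, 5, 6, 8, 10, 11, 12, 15, 17, 22}
|A + B| = 12

A + B = {-2, 1, 3, 5, 6, 8, 10, 11, 12, 15, 17, 22}


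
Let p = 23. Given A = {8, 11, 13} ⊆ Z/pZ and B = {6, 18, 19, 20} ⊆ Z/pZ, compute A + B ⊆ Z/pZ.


Work in Z/23Z: reduce every sum a + b modulo 23.
Enumerate all 12 pairs:
a = 8: 8+6=14, 8+18=3, 8+19=4, 8+20=5
a = 11: 11+6=17, 11+18=6, 11+19=7, 11+20=8
a = 13: 13+6=19, 13+18=8, 13+19=9, 13+20=10
Distinct residues collected: {3, 4, 5, 6, 7, 8, 9, 10, 14, 17, 19}
|A + B| = 11 (out of 23 total residues).

A + B = {3, 4, 5, 6, 7, 8, 9, 10, 14, 17, 19}


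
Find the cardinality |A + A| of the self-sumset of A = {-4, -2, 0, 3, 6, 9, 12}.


A + A = {a + a' : a, a' ∈ A}; |A| = 7.
General bounds: 2|A| - 1 ≤ |A + A| ≤ |A|(|A|+1)/2, i.e. 13 ≤ |A + A| ≤ 28.
Lower bound 2|A|-1 is attained iff A is an arithmetic progression.
Enumerate sums a + a' for a ≤ a' (symmetric, so this suffices):
a = -4: -4+-4=-8, -4+-2=-6, -4+0=-4, -4+3=-1, -4+6=2, -4+9=5, -4+12=8
a = -2: -2+-2=-4, -2+0=-2, -2+3=1, -2+6=4, -2+9=7, -2+12=10
a = 0: 0+0=0, 0+3=3, 0+6=6, 0+9=9, 0+12=12
a = 3: 3+3=6, 3+6=9, 3+9=12, 3+12=15
a = 6: 6+6=12, 6+9=15, 6+12=18
a = 9: 9+9=18, 9+12=21
a = 12: 12+12=24
Distinct sums: {-8, -6, -4, -2, -1, 0, 1, 2, 3, 4, 5, 6, 7, 8, 9, 10, 12, 15, 18, 21, 24}
|A + A| = 21

|A + A| = 21


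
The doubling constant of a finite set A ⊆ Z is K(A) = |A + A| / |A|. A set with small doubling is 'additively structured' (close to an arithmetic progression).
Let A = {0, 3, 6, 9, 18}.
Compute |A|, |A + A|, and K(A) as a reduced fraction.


|A| = 5.
Compute A + A by enumerating all 25 pairs.
A + A = {0, 3, 6, 9, 12, 15, 18, 21, 24, 27, 36}, so |A + A| = 11.
K = |A + A| / |A| = 11/5 (already in lowest terms) ≈ 2.2000.
Reference: AP of size 5 gives K = 9/5 ≈ 1.8000; a fully generic set of size 5 gives K ≈ 3.0000.

|A| = 5, |A + A| = 11, K = 11/5.


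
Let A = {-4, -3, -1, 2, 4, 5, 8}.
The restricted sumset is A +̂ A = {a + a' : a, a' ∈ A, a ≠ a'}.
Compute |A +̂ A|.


Restricted sumset: A +̂ A = {a + a' : a ∈ A, a' ∈ A, a ≠ a'}.
Equivalently, take A + A and drop any sum 2a that is achievable ONLY as a + a for a ∈ A (i.e. sums representable only with equal summands).
Enumerate pairs (a, a') with a < a' (symmetric, so each unordered pair gives one sum; this covers all a ≠ a'):
  -4 + -3 = -7
  -4 + -1 = -5
  -4 + 2 = -2
  -4 + 4 = 0
  -4 + 5 = 1
  -4 + 8 = 4
  -3 + -1 = -4
  -3 + 2 = -1
  -3 + 4 = 1
  -3 + 5 = 2
  -3 + 8 = 5
  -1 + 2 = 1
  -1 + 4 = 3
  -1 + 5 = 4
  -1 + 8 = 7
  2 + 4 = 6
  2 + 5 = 7
  2 + 8 = 10
  4 + 5 = 9
  4 + 8 = 12
  5 + 8 = 13
Collected distinct sums: {-7, -5, -4, -2, -1, 0, 1, 2, 3, 4, 5, 6, 7, 9, 10, 12, 13}
|A +̂ A| = 17
(Reference bound: |A +̂ A| ≥ 2|A| - 3 for |A| ≥ 2, with |A| = 7 giving ≥ 11.)

|A +̂ A| = 17


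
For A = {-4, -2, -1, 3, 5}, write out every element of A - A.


A - A = {a - a' : a, a' ∈ A}.
Compute a - a' for each ordered pair (a, a'):
a = -4: -4--4=0, -4--2=-2, -4--1=-3, -4-3=-7, -4-5=-9
a = -2: -2--4=2, -2--2=0, -2--1=-1, -2-3=-5, -2-5=-7
a = -1: -1--4=3, -1--2=1, -1--1=0, -1-3=-4, -1-5=-6
a = 3: 3--4=7, 3--2=5, 3--1=4, 3-3=0, 3-5=-2
a = 5: 5--4=9, 5--2=7, 5--1=6, 5-3=2, 5-5=0
Collecting distinct values (and noting 0 appears from a-a):
A - A = {-9, -7, -6, -5, -4, -3, -2, -1, 0, 1, 2, 3, 4, 5, 6, 7, 9}
|A - A| = 17

A - A = {-9, -7, -6, -5, -4, -3, -2, -1, 0, 1, 2, 3, 4, 5, 6, 7, 9}


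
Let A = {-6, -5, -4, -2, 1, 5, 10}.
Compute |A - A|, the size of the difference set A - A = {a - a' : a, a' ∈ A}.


A - A = {a - a' : a, a' ∈ A}; |A| = 7.
Bounds: 2|A|-1 ≤ |A - A| ≤ |A|² - |A| + 1, i.e. 13 ≤ |A - A| ≤ 43.
Note: 0 ∈ A - A always (from a - a). The set is symmetric: if d ∈ A - A then -d ∈ A - A.
Enumerate nonzero differences d = a - a' with a > a' (then include -d):
Positive differences: {1, 2, 3, 4, 5, 6, 7, 9, 10, 11, 12, 14, 15, 16}
Full difference set: {0} ∪ (positive diffs) ∪ (negative diffs).
|A - A| = 1 + 2·14 = 29 (matches direct enumeration: 29).

|A - A| = 29


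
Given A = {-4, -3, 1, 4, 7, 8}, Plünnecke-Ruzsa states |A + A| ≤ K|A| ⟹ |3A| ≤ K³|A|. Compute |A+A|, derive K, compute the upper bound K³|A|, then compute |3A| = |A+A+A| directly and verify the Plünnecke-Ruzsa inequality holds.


|A| = 6.
Step 1: Compute A + A by enumerating all 36 pairs.
A + A = {-8, -7, -6, -3, -2, 0, 1, 2, 3, 4, 5, 8, 9, 11, 12, 14, 15, 16}, so |A + A| = 18.
Step 2: Doubling constant K = |A + A|/|A| = 18/6 = 18/6 ≈ 3.0000.
Step 3: Plünnecke-Ruzsa gives |3A| ≤ K³·|A| = (3.0000)³ · 6 ≈ 162.0000.
Step 4: Compute 3A = A + A + A directly by enumerating all triples (a,b,c) ∈ A³; |3A| = 35.
Step 5: Check 35 ≤ 162.0000? Yes ✓.

K = 18/6, Plünnecke-Ruzsa bound K³|A| ≈ 162.0000, |3A| = 35, inequality holds.


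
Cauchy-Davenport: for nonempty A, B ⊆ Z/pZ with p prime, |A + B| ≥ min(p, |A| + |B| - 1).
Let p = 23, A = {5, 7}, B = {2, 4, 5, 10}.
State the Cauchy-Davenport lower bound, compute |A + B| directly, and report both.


Cauchy-Davenport: |A + B| ≥ min(p, |A| + |B| - 1) for A, B nonempty in Z/pZ.
|A| = 2, |B| = 4, p = 23.
CD lower bound = min(23, 2 + 4 - 1) = min(23, 5) = 5.
Compute A + B mod 23 directly:
a = 5: 5+2=7, 5+4=9, 5+5=10, 5+10=15
a = 7: 7+2=9, 7+4=11, 7+5=12, 7+10=17
A + B = {7, 9, 10, 11, 12, 15, 17}, so |A + B| = 7.
Verify: 7 ≥ 5? Yes ✓.

CD lower bound = 5, actual |A + B| = 7.


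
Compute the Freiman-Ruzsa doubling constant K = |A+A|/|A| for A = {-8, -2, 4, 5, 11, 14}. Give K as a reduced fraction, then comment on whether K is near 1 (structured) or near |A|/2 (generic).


|A| = 6.
Compute A + A by enumerating all 36 pairs.
A + A = {-16, -10, -4, -3, 2, 3, 6, 8, 9, 10, 12, 15, 16, 18, 19, 22, 25, 28}, so |A + A| = 18.
K = |A + A| / |A| = 18/6 = 3/1 ≈ 3.0000.
Reference: AP of size 6 gives K = 11/6 ≈ 1.8333; a fully generic set of size 6 gives K ≈ 3.5000.

|A| = 6, |A + A| = 18, K = 18/6 = 3/1.


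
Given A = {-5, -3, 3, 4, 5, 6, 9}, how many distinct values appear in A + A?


A + A = {a + a' : a, a' ∈ A}; |A| = 7.
General bounds: 2|A| - 1 ≤ |A + A| ≤ |A|(|A|+1)/2, i.e. 13 ≤ |A + A| ≤ 28.
Lower bound 2|A|-1 is attained iff A is an arithmetic progression.
Enumerate sums a + a' for a ≤ a' (symmetric, so this suffices):
a = -5: -5+-5=-10, -5+-3=-8, -5+3=-2, -5+4=-1, -5+5=0, -5+6=1, -5+9=4
a = -3: -3+-3=-6, -3+3=0, -3+4=1, -3+5=2, -3+6=3, -3+9=6
a = 3: 3+3=6, 3+4=7, 3+5=8, 3+6=9, 3+9=12
a = 4: 4+4=8, 4+5=9, 4+6=10, 4+9=13
a = 5: 5+5=10, 5+6=11, 5+9=14
a = 6: 6+6=12, 6+9=15
a = 9: 9+9=18
Distinct sums: {-10, -8, -6, -2, -1, 0, 1, 2, 3, 4, 6, 7, 8, 9, 10, 11, 12, 13, 14, 15, 18}
|A + A| = 21

|A + A| = 21


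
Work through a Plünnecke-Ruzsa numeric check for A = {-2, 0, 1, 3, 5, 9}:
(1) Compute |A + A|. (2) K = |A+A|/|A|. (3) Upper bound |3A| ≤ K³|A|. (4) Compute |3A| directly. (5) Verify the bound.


|A| = 6.
Step 1: Compute A + A by enumerating all 36 pairs.
A + A = {-4, -2, -1, 0, 1, 2, 3, 4, 5, 6, 7, 8, 9, 10, 12, 14, 18}, so |A + A| = 17.
Step 2: Doubling constant K = |A + A|/|A| = 17/6 = 17/6 ≈ 2.8333.
Step 3: Plünnecke-Ruzsa gives |3A| ≤ K³·|A| = (2.8333)³ · 6 ≈ 136.4722.
Step 4: Compute 3A = A + A + A directly by enumerating all triples (a,b,c) ∈ A³; |3A| = 28.
Step 5: Check 28 ≤ 136.4722? Yes ✓.

K = 17/6, Plünnecke-Ruzsa bound K³|A| ≈ 136.4722, |3A| = 28, inequality holds.


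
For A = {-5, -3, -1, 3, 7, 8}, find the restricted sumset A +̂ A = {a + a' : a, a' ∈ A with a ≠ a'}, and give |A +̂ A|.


Restricted sumset: A +̂ A = {a + a' : a ∈ A, a' ∈ A, a ≠ a'}.
Equivalently, take A + A and drop any sum 2a that is achievable ONLY as a + a for a ∈ A (i.e. sums representable only with equal summands).
Enumerate pairs (a, a') with a < a' (symmetric, so each unordered pair gives one sum; this covers all a ≠ a'):
  -5 + -3 = -8
  -5 + -1 = -6
  -5 + 3 = -2
  -5 + 7 = 2
  -5 + 8 = 3
  -3 + -1 = -4
  -3 + 3 = 0
  -3 + 7 = 4
  -3 + 8 = 5
  -1 + 3 = 2
  -1 + 7 = 6
  -1 + 8 = 7
  3 + 7 = 10
  3 + 8 = 11
  7 + 8 = 15
Collected distinct sums: {-8, -6, -4, -2, 0, 2, 3, 4, 5, 6, 7, 10, 11, 15}
|A +̂ A| = 14
(Reference bound: |A +̂ A| ≥ 2|A| - 3 for |A| ≥ 2, with |A| = 6 giving ≥ 9.)

|A +̂ A| = 14


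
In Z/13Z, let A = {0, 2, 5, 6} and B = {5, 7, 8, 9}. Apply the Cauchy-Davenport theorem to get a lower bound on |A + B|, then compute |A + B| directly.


Cauchy-Davenport: |A + B| ≥ min(p, |A| + |B| - 1) for A, B nonempty in Z/pZ.
|A| = 4, |B| = 4, p = 13.
CD lower bound = min(13, 4 + 4 - 1) = min(13, 7) = 7.
Compute A + B mod 13 directly:
a = 0: 0+5=5, 0+7=7, 0+8=8, 0+9=9
a = 2: 2+5=7, 2+7=9, 2+8=10, 2+9=11
a = 5: 5+5=10, 5+7=12, 5+8=0, 5+9=1
a = 6: 6+5=11, 6+7=0, 6+8=1, 6+9=2
A + B = {0, 1, 2, 5, 7, 8, 9, 10, 11, 12}, so |A + B| = 10.
Verify: 10 ≥ 7? Yes ✓.

CD lower bound = 7, actual |A + B| = 10.


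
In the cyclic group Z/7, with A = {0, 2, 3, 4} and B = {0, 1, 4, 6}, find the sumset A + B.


Work in Z/7Z: reduce every sum a + b modulo 7.
Enumerate all 16 pairs:
a = 0: 0+0=0, 0+1=1, 0+4=4, 0+6=6
a = 2: 2+0=2, 2+1=3, 2+4=6, 2+6=1
a = 3: 3+0=3, 3+1=4, 3+4=0, 3+6=2
a = 4: 4+0=4, 4+1=5, 4+4=1, 4+6=3
Distinct residues collected: {0, 1, 2, 3, 4, 5, 6}
|A + B| = 7 (out of 7 total residues).

A + B = {0, 1, 2, 3, 4, 5, 6}


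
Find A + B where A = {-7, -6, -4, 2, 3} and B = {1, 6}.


A + B = {a + b : a ∈ A, b ∈ B}.
Enumerate all |A|·|B| = 5·2 = 10 pairs (a, b) and collect distinct sums.
a = -7: -7+1=-6, -7+6=-1
a = -6: -6+1=-5, -6+6=0
a = -4: -4+1=-3, -4+6=2
a = 2: 2+1=3, 2+6=8
a = 3: 3+1=4, 3+6=9
Collecting distinct sums: A + B = {-6, -5, -3, -1, 0, 2, 3, 4, 8, 9}
|A + B| = 10

A + B = {-6, -5, -3, -1, 0, 2, 3, 4, 8, 9}


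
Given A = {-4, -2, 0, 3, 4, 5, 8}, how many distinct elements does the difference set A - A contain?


A - A = {a - a' : a, a' ∈ A}; |A| = 7.
Bounds: 2|A|-1 ≤ |A - A| ≤ |A|² - |A| + 1, i.e. 13 ≤ |A - A| ≤ 43.
Note: 0 ∈ A - A always (from a - a). The set is symmetric: if d ∈ A - A then -d ∈ A - A.
Enumerate nonzero differences d = a - a' with a > a' (then include -d):
Positive differences: {1, 2, 3, 4, 5, 6, 7, 8, 9, 10, 12}
Full difference set: {0} ∪ (positive diffs) ∪ (negative diffs).
|A - A| = 1 + 2·11 = 23 (matches direct enumeration: 23).

|A - A| = 23


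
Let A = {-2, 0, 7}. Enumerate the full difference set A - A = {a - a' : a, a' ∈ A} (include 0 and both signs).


A - A = {a - a' : a, a' ∈ A}.
Compute a - a' for each ordered pair (a, a'):
a = -2: -2--2=0, -2-0=-2, -2-7=-9
a = 0: 0--2=2, 0-0=0, 0-7=-7
a = 7: 7--2=9, 7-0=7, 7-7=0
Collecting distinct values (and noting 0 appears from a-a):
A - A = {-9, -7, -2, 0, 2, 7, 9}
|A - A| = 7

A - A = {-9, -7, -2, 0, 2, 7, 9}


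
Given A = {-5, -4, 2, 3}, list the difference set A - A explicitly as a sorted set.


A - A = {a - a' : a, a' ∈ A}.
Compute a - a' for each ordered pair (a, a'):
a = -5: -5--5=0, -5--4=-1, -5-2=-7, -5-3=-8
a = -4: -4--5=1, -4--4=0, -4-2=-6, -4-3=-7
a = 2: 2--5=7, 2--4=6, 2-2=0, 2-3=-1
a = 3: 3--5=8, 3--4=7, 3-2=1, 3-3=0
Collecting distinct values (and noting 0 appears from a-a):
A - A = {-8, -7, -6, -1, 0, 1, 6, 7, 8}
|A - A| = 9

A - A = {-8, -7, -6, -1, 0, 1, 6, 7, 8}


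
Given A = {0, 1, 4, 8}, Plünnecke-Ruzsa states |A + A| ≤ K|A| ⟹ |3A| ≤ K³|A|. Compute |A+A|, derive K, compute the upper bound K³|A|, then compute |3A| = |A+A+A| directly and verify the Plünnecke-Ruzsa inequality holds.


|A| = 4.
Step 1: Compute A + A by enumerating all 16 pairs.
A + A = {0, 1, 2, 4, 5, 8, 9, 12, 16}, so |A + A| = 9.
Step 2: Doubling constant K = |A + A|/|A| = 9/4 = 9/4 ≈ 2.2500.
Step 3: Plünnecke-Ruzsa gives |3A| ≤ K³·|A| = (2.2500)³ · 4 ≈ 45.5625.
Step 4: Compute 3A = A + A + A directly by enumerating all triples (a,b,c) ∈ A³; |3A| = 16.
Step 5: Check 16 ≤ 45.5625? Yes ✓.

K = 9/4, Plünnecke-Ruzsa bound K³|A| ≈ 45.5625, |3A| = 16, inequality holds.


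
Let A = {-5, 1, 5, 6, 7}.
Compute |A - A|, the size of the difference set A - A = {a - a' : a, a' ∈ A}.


A - A = {a - a' : a, a' ∈ A}; |A| = 5.
Bounds: 2|A|-1 ≤ |A - A| ≤ |A|² - |A| + 1, i.e. 9 ≤ |A - A| ≤ 21.
Note: 0 ∈ A - A always (from a - a). The set is symmetric: if d ∈ A - A then -d ∈ A - A.
Enumerate nonzero differences d = a - a' with a > a' (then include -d):
Positive differences: {1, 2, 4, 5, 6, 10, 11, 12}
Full difference set: {0} ∪ (positive diffs) ∪ (negative diffs).
|A - A| = 1 + 2·8 = 17 (matches direct enumeration: 17).

|A - A| = 17


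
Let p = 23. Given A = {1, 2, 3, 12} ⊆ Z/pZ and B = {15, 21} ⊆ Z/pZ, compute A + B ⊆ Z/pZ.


Work in Z/23Z: reduce every sum a + b modulo 23.
Enumerate all 8 pairs:
a = 1: 1+15=16, 1+21=22
a = 2: 2+15=17, 2+21=0
a = 3: 3+15=18, 3+21=1
a = 12: 12+15=4, 12+21=10
Distinct residues collected: {0, 1, 4, 10, 16, 17, 18, 22}
|A + B| = 8 (out of 23 total residues).

A + B = {0, 1, 4, 10, 16, 17, 18, 22}


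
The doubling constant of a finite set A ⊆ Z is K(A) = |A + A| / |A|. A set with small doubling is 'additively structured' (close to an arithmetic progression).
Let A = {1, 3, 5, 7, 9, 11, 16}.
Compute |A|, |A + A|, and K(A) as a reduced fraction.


|A| = 7.
Compute A + A by enumerating all 49 pairs.
A + A = {2, 4, 6, 8, 10, 12, 14, 16, 17, 18, 19, 20, 21, 22, 23, 25, 27, 32}, so |A + A| = 18.
K = |A + A| / |A| = 18/7 (already in lowest terms) ≈ 2.5714.
Reference: AP of size 7 gives K = 13/7 ≈ 1.8571; a fully generic set of size 7 gives K ≈ 4.0000.

|A| = 7, |A + A| = 18, K = 18/7.


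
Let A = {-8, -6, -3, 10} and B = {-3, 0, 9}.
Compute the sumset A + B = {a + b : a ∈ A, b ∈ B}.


A + B = {a + b : a ∈ A, b ∈ B}.
Enumerate all |A|·|B| = 4·3 = 12 pairs (a, b) and collect distinct sums.
a = -8: -8+-3=-11, -8+0=-8, -8+9=1
a = -6: -6+-3=-9, -6+0=-6, -6+9=3
a = -3: -3+-3=-6, -3+0=-3, -3+9=6
a = 10: 10+-3=7, 10+0=10, 10+9=19
Collecting distinct sums: A + B = {-11, -9, -8, -6, -3, 1, 3, 6, 7, 10, 19}
|A + B| = 11

A + B = {-11, -9, -8, -6, -3, 1, 3, 6, 7, 10, 19}


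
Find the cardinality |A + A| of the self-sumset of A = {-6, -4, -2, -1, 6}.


A + A = {a + a' : a, a' ∈ A}; |A| = 5.
General bounds: 2|A| - 1 ≤ |A + A| ≤ |A|(|A|+1)/2, i.e. 9 ≤ |A + A| ≤ 15.
Lower bound 2|A|-1 is attained iff A is an arithmetic progression.
Enumerate sums a + a' for a ≤ a' (symmetric, so this suffices):
a = -6: -6+-6=-12, -6+-4=-10, -6+-2=-8, -6+-1=-7, -6+6=0
a = -4: -4+-4=-8, -4+-2=-6, -4+-1=-5, -4+6=2
a = -2: -2+-2=-4, -2+-1=-3, -2+6=4
a = -1: -1+-1=-2, -1+6=5
a = 6: 6+6=12
Distinct sums: {-12, -10, -8, -7, -6, -5, -4, -3, -2, 0, 2, 4, 5, 12}
|A + A| = 14

|A + A| = 14


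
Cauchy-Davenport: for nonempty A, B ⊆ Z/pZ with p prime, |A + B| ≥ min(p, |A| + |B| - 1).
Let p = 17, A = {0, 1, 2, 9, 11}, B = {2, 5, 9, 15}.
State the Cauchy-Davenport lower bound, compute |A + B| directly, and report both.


Cauchy-Davenport: |A + B| ≥ min(p, |A| + |B| - 1) for A, B nonempty in Z/pZ.
|A| = 5, |B| = 4, p = 17.
CD lower bound = min(17, 5 + 4 - 1) = min(17, 8) = 8.
Compute A + B mod 17 directly:
a = 0: 0+2=2, 0+5=5, 0+9=9, 0+15=15
a = 1: 1+2=3, 1+5=6, 1+9=10, 1+15=16
a = 2: 2+2=4, 2+5=7, 2+9=11, 2+15=0
a = 9: 9+2=11, 9+5=14, 9+9=1, 9+15=7
a = 11: 11+2=13, 11+5=16, 11+9=3, 11+15=9
A + B = {0, 1, 2, 3, 4, 5, 6, 7, 9, 10, 11, 13, 14, 15, 16}, so |A + B| = 15.
Verify: 15 ≥ 8? Yes ✓.

CD lower bound = 8, actual |A + B| = 15.


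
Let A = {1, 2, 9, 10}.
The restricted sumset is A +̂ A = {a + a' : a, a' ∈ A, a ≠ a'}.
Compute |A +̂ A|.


Restricted sumset: A +̂ A = {a + a' : a ∈ A, a' ∈ A, a ≠ a'}.
Equivalently, take A + A and drop any sum 2a that is achievable ONLY as a + a for a ∈ A (i.e. sums representable only with equal summands).
Enumerate pairs (a, a') with a < a' (symmetric, so each unordered pair gives one sum; this covers all a ≠ a'):
  1 + 2 = 3
  1 + 9 = 10
  1 + 10 = 11
  2 + 9 = 11
  2 + 10 = 12
  9 + 10 = 19
Collected distinct sums: {3, 10, 11, 12, 19}
|A +̂ A| = 5
(Reference bound: |A +̂ A| ≥ 2|A| - 3 for |A| ≥ 2, with |A| = 4 giving ≥ 5.)

|A +̂ A| = 5


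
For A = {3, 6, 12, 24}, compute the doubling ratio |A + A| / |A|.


|A| = 4.
Compute A + A by enumerating all 16 pairs.
A + A = {6, 9, 12, 15, 18, 24, 27, 30, 36, 48}, so |A + A| = 10.
K = |A + A| / |A| = 10/4 = 5/2 ≈ 2.5000.
Reference: AP of size 4 gives K = 7/4 ≈ 1.7500; a fully generic set of size 4 gives K ≈ 2.5000.

|A| = 4, |A + A| = 10, K = 10/4 = 5/2.


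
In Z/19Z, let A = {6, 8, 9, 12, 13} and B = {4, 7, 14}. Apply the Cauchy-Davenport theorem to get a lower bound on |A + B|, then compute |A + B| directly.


Cauchy-Davenport: |A + B| ≥ min(p, |A| + |B| - 1) for A, B nonempty in Z/pZ.
|A| = 5, |B| = 3, p = 19.
CD lower bound = min(19, 5 + 3 - 1) = min(19, 7) = 7.
Compute A + B mod 19 directly:
a = 6: 6+4=10, 6+7=13, 6+14=1
a = 8: 8+4=12, 8+7=15, 8+14=3
a = 9: 9+4=13, 9+7=16, 9+14=4
a = 12: 12+4=16, 12+7=0, 12+14=7
a = 13: 13+4=17, 13+7=1, 13+14=8
A + B = {0, 1, 3, 4, 7, 8, 10, 12, 13, 15, 16, 17}, so |A + B| = 12.
Verify: 12 ≥ 7? Yes ✓.

CD lower bound = 7, actual |A + B| = 12.


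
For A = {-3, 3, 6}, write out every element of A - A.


A - A = {a - a' : a, a' ∈ A}.
Compute a - a' for each ordered pair (a, a'):
a = -3: -3--3=0, -3-3=-6, -3-6=-9
a = 3: 3--3=6, 3-3=0, 3-6=-3
a = 6: 6--3=9, 6-3=3, 6-6=0
Collecting distinct values (and noting 0 appears from a-a):
A - A = {-9, -6, -3, 0, 3, 6, 9}
|A - A| = 7

A - A = {-9, -6, -3, 0, 3, 6, 9}


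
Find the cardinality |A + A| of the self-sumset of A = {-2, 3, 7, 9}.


A + A = {a + a' : a, a' ∈ A}; |A| = 4.
General bounds: 2|A| - 1 ≤ |A + A| ≤ |A|(|A|+1)/2, i.e. 7 ≤ |A + A| ≤ 10.
Lower bound 2|A|-1 is attained iff A is an arithmetic progression.
Enumerate sums a + a' for a ≤ a' (symmetric, so this suffices):
a = -2: -2+-2=-4, -2+3=1, -2+7=5, -2+9=7
a = 3: 3+3=6, 3+7=10, 3+9=12
a = 7: 7+7=14, 7+9=16
a = 9: 9+9=18
Distinct sums: {-4, 1, 5, 6, 7, 10, 12, 14, 16, 18}
|A + A| = 10

|A + A| = 10


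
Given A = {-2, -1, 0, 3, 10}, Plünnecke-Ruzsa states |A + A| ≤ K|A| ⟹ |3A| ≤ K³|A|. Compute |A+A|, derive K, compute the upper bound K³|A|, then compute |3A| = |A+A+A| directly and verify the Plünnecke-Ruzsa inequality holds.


|A| = 5.
Step 1: Compute A + A by enumerating all 25 pairs.
A + A = {-4, -3, -2, -1, 0, 1, 2, 3, 6, 8, 9, 10, 13, 20}, so |A + A| = 14.
Step 2: Doubling constant K = |A + A|/|A| = 14/5 = 14/5 ≈ 2.8000.
Step 3: Plünnecke-Ruzsa gives |3A| ≤ K³·|A| = (2.8000)³ · 5 ≈ 109.7600.
Step 4: Compute 3A = A + A + A directly by enumerating all triples (a,b,c) ∈ A³; |3A| = 26.
Step 5: Check 26 ≤ 109.7600? Yes ✓.

K = 14/5, Plünnecke-Ruzsa bound K³|A| ≈ 109.7600, |3A| = 26, inequality holds.


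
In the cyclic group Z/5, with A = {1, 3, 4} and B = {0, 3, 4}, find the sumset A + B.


Work in Z/5Z: reduce every sum a + b modulo 5.
Enumerate all 9 pairs:
a = 1: 1+0=1, 1+3=4, 1+4=0
a = 3: 3+0=3, 3+3=1, 3+4=2
a = 4: 4+0=4, 4+3=2, 4+4=3
Distinct residues collected: {0, 1, 2, 3, 4}
|A + B| = 5 (out of 5 total residues).

A + B = {0, 1, 2, 3, 4}


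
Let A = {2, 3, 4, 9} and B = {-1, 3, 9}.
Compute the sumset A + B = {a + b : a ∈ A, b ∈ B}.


A + B = {a + b : a ∈ A, b ∈ B}.
Enumerate all |A|·|B| = 4·3 = 12 pairs (a, b) and collect distinct sums.
a = 2: 2+-1=1, 2+3=5, 2+9=11
a = 3: 3+-1=2, 3+3=6, 3+9=12
a = 4: 4+-1=3, 4+3=7, 4+9=13
a = 9: 9+-1=8, 9+3=12, 9+9=18
Collecting distinct sums: A + B = {1, 2, 3, 5, 6, 7, 8, 11, 12, 13, 18}
|A + B| = 11

A + B = {1, 2, 3, 5, 6, 7, 8, 11, 12, 13, 18}


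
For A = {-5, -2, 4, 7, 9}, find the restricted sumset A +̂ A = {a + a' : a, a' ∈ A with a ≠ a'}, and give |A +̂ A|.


Restricted sumset: A +̂ A = {a + a' : a ∈ A, a' ∈ A, a ≠ a'}.
Equivalently, take A + A and drop any sum 2a that is achievable ONLY as a + a for a ∈ A (i.e. sums representable only with equal summands).
Enumerate pairs (a, a') with a < a' (symmetric, so each unordered pair gives one sum; this covers all a ≠ a'):
  -5 + -2 = -7
  -5 + 4 = -1
  -5 + 7 = 2
  -5 + 9 = 4
  -2 + 4 = 2
  -2 + 7 = 5
  -2 + 9 = 7
  4 + 7 = 11
  4 + 9 = 13
  7 + 9 = 16
Collected distinct sums: {-7, -1, 2, 4, 5, 7, 11, 13, 16}
|A +̂ A| = 9
(Reference bound: |A +̂ A| ≥ 2|A| - 3 for |A| ≥ 2, with |A| = 5 giving ≥ 7.)

|A +̂ A| = 9


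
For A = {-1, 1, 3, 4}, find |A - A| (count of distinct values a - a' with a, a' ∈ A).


A - A = {a - a' : a, a' ∈ A}; |A| = 4.
Bounds: 2|A|-1 ≤ |A - A| ≤ |A|² - |A| + 1, i.e. 7 ≤ |A - A| ≤ 13.
Note: 0 ∈ A - A always (from a - a). The set is symmetric: if d ∈ A - A then -d ∈ A - A.
Enumerate nonzero differences d = a - a' with a > a' (then include -d):
Positive differences: {1, 2, 3, 4, 5}
Full difference set: {0} ∪ (positive diffs) ∪ (negative diffs).
|A - A| = 1 + 2·5 = 11 (matches direct enumeration: 11).

|A - A| = 11


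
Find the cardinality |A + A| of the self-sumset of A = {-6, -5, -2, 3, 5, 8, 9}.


A + A = {a + a' : a, a' ∈ A}; |A| = 7.
General bounds: 2|A| - 1 ≤ |A + A| ≤ |A|(|A|+1)/2, i.e. 13 ≤ |A + A| ≤ 28.
Lower bound 2|A|-1 is attained iff A is an arithmetic progression.
Enumerate sums a + a' for a ≤ a' (symmetric, so this suffices):
a = -6: -6+-6=-12, -6+-5=-11, -6+-2=-8, -6+3=-3, -6+5=-1, -6+8=2, -6+9=3
a = -5: -5+-5=-10, -5+-2=-7, -5+3=-2, -5+5=0, -5+8=3, -5+9=4
a = -2: -2+-2=-4, -2+3=1, -2+5=3, -2+8=6, -2+9=7
a = 3: 3+3=6, 3+5=8, 3+8=11, 3+9=12
a = 5: 5+5=10, 5+8=13, 5+9=14
a = 8: 8+8=16, 8+9=17
a = 9: 9+9=18
Distinct sums: {-12, -11, -10, -8, -7, -4, -3, -2, -1, 0, 1, 2, 3, 4, 6, 7, 8, 10, 11, 12, 13, 14, 16, 17, 18}
|A + A| = 25

|A + A| = 25


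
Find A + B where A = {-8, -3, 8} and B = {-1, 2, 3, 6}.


A + B = {a + b : a ∈ A, b ∈ B}.
Enumerate all |A|·|B| = 3·4 = 12 pairs (a, b) and collect distinct sums.
a = -8: -8+-1=-9, -8+2=-6, -8+3=-5, -8+6=-2
a = -3: -3+-1=-4, -3+2=-1, -3+3=0, -3+6=3
a = 8: 8+-1=7, 8+2=10, 8+3=11, 8+6=14
Collecting distinct sums: A + B = {-9, -6, -5, -4, -2, -1, 0, 3, 7, 10, 11, 14}
|A + B| = 12

A + B = {-9, -6, -5, -4, -2, -1, 0, 3, 7, 10, 11, 14}


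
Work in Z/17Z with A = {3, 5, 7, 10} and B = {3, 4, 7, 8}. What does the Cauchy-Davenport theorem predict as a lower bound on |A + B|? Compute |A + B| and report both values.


Cauchy-Davenport: |A + B| ≥ min(p, |A| + |B| - 1) for A, B nonempty in Z/pZ.
|A| = 4, |B| = 4, p = 17.
CD lower bound = min(17, 4 + 4 - 1) = min(17, 7) = 7.
Compute A + B mod 17 directly:
a = 3: 3+3=6, 3+4=7, 3+7=10, 3+8=11
a = 5: 5+3=8, 5+4=9, 5+7=12, 5+8=13
a = 7: 7+3=10, 7+4=11, 7+7=14, 7+8=15
a = 10: 10+3=13, 10+4=14, 10+7=0, 10+8=1
A + B = {0, 1, 6, 7, 8, 9, 10, 11, 12, 13, 14, 15}, so |A + B| = 12.
Verify: 12 ≥ 7? Yes ✓.

CD lower bound = 7, actual |A + B| = 12.


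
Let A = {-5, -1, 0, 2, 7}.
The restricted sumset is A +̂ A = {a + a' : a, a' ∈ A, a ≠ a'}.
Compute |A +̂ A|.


Restricted sumset: A +̂ A = {a + a' : a ∈ A, a' ∈ A, a ≠ a'}.
Equivalently, take A + A and drop any sum 2a that is achievable ONLY as a + a for a ∈ A (i.e. sums representable only with equal summands).
Enumerate pairs (a, a') with a < a' (symmetric, so each unordered pair gives one sum; this covers all a ≠ a'):
  -5 + -1 = -6
  -5 + 0 = -5
  -5 + 2 = -3
  -5 + 7 = 2
  -1 + 0 = -1
  -1 + 2 = 1
  -1 + 7 = 6
  0 + 2 = 2
  0 + 7 = 7
  2 + 7 = 9
Collected distinct sums: {-6, -5, -3, -1, 1, 2, 6, 7, 9}
|A +̂ A| = 9
(Reference bound: |A +̂ A| ≥ 2|A| - 3 for |A| ≥ 2, with |A| = 5 giving ≥ 7.)

|A +̂ A| = 9


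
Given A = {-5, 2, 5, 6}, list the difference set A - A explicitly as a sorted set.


A - A = {a - a' : a, a' ∈ A}.
Compute a - a' for each ordered pair (a, a'):
a = -5: -5--5=0, -5-2=-7, -5-5=-10, -5-6=-11
a = 2: 2--5=7, 2-2=0, 2-5=-3, 2-6=-4
a = 5: 5--5=10, 5-2=3, 5-5=0, 5-6=-1
a = 6: 6--5=11, 6-2=4, 6-5=1, 6-6=0
Collecting distinct values (and noting 0 appears from a-a):
A - A = {-11, -10, -7, -4, -3, -1, 0, 1, 3, 4, 7, 10, 11}
|A - A| = 13

A - A = {-11, -10, -7, -4, -3, -1, 0, 1, 3, 4, 7, 10, 11}


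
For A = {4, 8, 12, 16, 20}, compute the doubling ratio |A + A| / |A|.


|A| = 5.
Compute A + A by enumerating all 25 pairs.
A + A = {8, 12, 16, 20, 24, 28, 32, 36, 40}, so |A + A| = 9.
K = |A + A| / |A| = 9/5 (already in lowest terms) ≈ 1.8000.
Reference: AP of size 5 gives K = 9/5 ≈ 1.8000; a fully generic set of size 5 gives K ≈ 3.0000.

|A| = 5, |A + A| = 9, K = 9/5.


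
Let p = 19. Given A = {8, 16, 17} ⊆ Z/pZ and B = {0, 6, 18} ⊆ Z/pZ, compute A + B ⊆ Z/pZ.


Work in Z/19Z: reduce every sum a + b modulo 19.
Enumerate all 9 pairs:
a = 8: 8+0=8, 8+6=14, 8+18=7
a = 16: 16+0=16, 16+6=3, 16+18=15
a = 17: 17+0=17, 17+6=4, 17+18=16
Distinct residues collected: {3, 4, 7, 8, 14, 15, 16, 17}
|A + B| = 8 (out of 19 total residues).

A + B = {3, 4, 7, 8, 14, 15, 16, 17}


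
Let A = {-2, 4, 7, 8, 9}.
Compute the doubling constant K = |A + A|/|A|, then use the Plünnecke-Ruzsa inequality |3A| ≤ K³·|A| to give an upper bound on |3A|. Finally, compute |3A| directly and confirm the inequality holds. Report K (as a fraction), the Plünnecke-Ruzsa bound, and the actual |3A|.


|A| = 5.
Step 1: Compute A + A by enumerating all 25 pairs.
A + A = {-4, 2, 5, 6, 7, 8, 11, 12, 13, 14, 15, 16, 17, 18}, so |A + A| = 14.
Step 2: Doubling constant K = |A + A|/|A| = 14/5 = 14/5 ≈ 2.8000.
Step 3: Plünnecke-Ruzsa gives |3A| ≤ K³·|A| = (2.8000)³ · 5 ≈ 109.7600.
Step 4: Compute 3A = A + A + A directly by enumerating all triples (a,b,c) ∈ A³; |3A| = 25.
Step 5: Check 25 ≤ 109.7600? Yes ✓.

K = 14/5, Plünnecke-Ruzsa bound K³|A| ≈ 109.7600, |3A| = 25, inequality holds.


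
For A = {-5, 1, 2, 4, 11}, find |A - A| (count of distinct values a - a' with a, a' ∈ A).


A - A = {a - a' : a, a' ∈ A}; |A| = 5.
Bounds: 2|A|-1 ≤ |A - A| ≤ |A|² - |A| + 1, i.e. 9 ≤ |A - A| ≤ 21.
Note: 0 ∈ A - A always (from a - a). The set is symmetric: if d ∈ A - A then -d ∈ A - A.
Enumerate nonzero differences d = a - a' with a > a' (then include -d):
Positive differences: {1, 2, 3, 6, 7, 9, 10, 16}
Full difference set: {0} ∪ (positive diffs) ∪ (negative diffs).
|A - A| = 1 + 2·8 = 17 (matches direct enumeration: 17).

|A - A| = 17


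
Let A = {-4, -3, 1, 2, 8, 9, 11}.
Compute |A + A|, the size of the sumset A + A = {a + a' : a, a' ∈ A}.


A + A = {a + a' : a, a' ∈ A}; |A| = 7.
General bounds: 2|A| - 1 ≤ |A + A| ≤ |A|(|A|+1)/2, i.e. 13 ≤ |A + A| ≤ 28.
Lower bound 2|A|-1 is attained iff A is an arithmetic progression.
Enumerate sums a + a' for a ≤ a' (symmetric, so this suffices):
a = -4: -4+-4=-8, -4+-3=-7, -4+1=-3, -4+2=-2, -4+8=4, -4+9=5, -4+11=7
a = -3: -3+-3=-6, -3+1=-2, -3+2=-1, -3+8=5, -3+9=6, -3+11=8
a = 1: 1+1=2, 1+2=3, 1+8=9, 1+9=10, 1+11=12
a = 2: 2+2=4, 2+8=10, 2+9=11, 2+11=13
a = 8: 8+8=16, 8+9=17, 8+11=19
a = 9: 9+9=18, 9+11=20
a = 11: 11+11=22
Distinct sums: {-8, -7, -6, -3, -2, -1, 2, 3, 4, 5, 6, 7, 8, 9, 10, 11, 12, 13, 16, 17, 18, 19, 20, 22}
|A + A| = 24

|A + A| = 24


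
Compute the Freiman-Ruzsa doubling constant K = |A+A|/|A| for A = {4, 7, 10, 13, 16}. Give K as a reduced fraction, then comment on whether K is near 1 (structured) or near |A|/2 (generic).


|A| = 5.
Compute A + A by enumerating all 25 pairs.
A + A = {8, 11, 14, 17, 20, 23, 26, 29, 32}, so |A + A| = 9.
K = |A + A| / |A| = 9/5 (already in lowest terms) ≈ 1.8000.
Reference: AP of size 5 gives K = 9/5 ≈ 1.8000; a fully generic set of size 5 gives K ≈ 3.0000.

|A| = 5, |A + A| = 9, K = 9/5.


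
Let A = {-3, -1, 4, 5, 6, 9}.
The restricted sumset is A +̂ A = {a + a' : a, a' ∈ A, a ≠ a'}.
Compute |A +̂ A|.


Restricted sumset: A +̂ A = {a + a' : a ∈ A, a' ∈ A, a ≠ a'}.
Equivalently, take A + A and drop any sum 2a that is achievable ONLY as a + a for a ∈ A (i.e. sums representable only with equal summands).
Enumerate pairs (a, a') with a < a' (symmetric, so each unordered pair gives one sum; this covers all a ≠ a'):
  -3 + -1 = -4
  -3 + 4 = 1
  -3 + 5 = 2
  -3 + 6 = 3
  -3 + 9 = 6
  -1 + 4 = 3
  -1 + 5 = 4
  -1 + 6 = 5
  -1 + 9 = 8
  4 + 5 = 9
  4 + 6 = 10
  4 + 9 = 13
  5 + 6 = 11
  5 + 9 = 14
  6 + 9 = 15
Collected distinct sums: {-4, 1, 2, 3, 4, 5, 6, 8, 9, 10, 11, 13, 14, 15}
|A +̂ A| = 14
(Reference bound: |A +̂ A| ≥ 2|A| - 3 for |A| ≥ 2, with |A| = 6 giving ≥ 9.)

|A +̂ A| = 14


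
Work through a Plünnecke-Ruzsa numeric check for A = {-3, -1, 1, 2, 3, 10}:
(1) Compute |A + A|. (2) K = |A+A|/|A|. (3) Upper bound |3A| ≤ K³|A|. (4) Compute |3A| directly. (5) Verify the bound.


|A| = 6.
Step 1: Compute A + A by enumerating all 36 pairs.
A + A = {-6, -4, -2, -1, 0, 1, 2, 3, 4, 5, 6, 7, 9, 11, 12, 13, 20}, so |A + A| = 17.
Step 2: Doubling constant K = |A + A|/|A| = 17/6 = 17/6 ≈ 2.8333.
Step 3: Plünnecke-Ruzsa gives |3A| ≤ K³·|A| = (2.8333)³ · 6 ≈ 136.4722.
Step 4: Compute 3A = A + A + A directly by enumerating all triples (a,b,c) ∈ A³; |3A| = 30.
Step 5: Check 30 ≤ 136.4722? Yes ✓.

K = 17/6, Plünnecke-Ruzsa bound K³|A| ≈ 136.4722, |3A| = 30, inequality holds.


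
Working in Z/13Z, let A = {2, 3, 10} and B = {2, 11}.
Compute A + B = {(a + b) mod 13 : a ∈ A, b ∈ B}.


Work in Z/13Z: reduce every sum a + b modulo 13.
Enumerate all 6 pairs:
a = 2: 2+2=4, 2+11=0
a = 3: 3+2=5, 3+11=1
a = 10: 10+2=12, 10+11=8
Distinct residues collected: {0, 1, 4, 5, 8, 12}
|A + B| = 6 (out of 13 total residues).

A + B = {0, 1, 4, 5, 8, 12}


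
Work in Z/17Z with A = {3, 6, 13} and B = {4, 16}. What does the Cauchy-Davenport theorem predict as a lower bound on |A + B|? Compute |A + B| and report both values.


Cauchy-Davenport: |A + B| ≥ min(p, |A| + |B| - 1) for A, B nonempty in Z/pZ.
|A| = 3, |B| = 2, p = 17.
CD lower bound = min(17, 3 + 2 - 1) = min(17, 4) = 4.
Compute A + B mod 17 directly:
a = 3: 3+4=7, 3+16=2
a = 6: 6+4=10, 6+16=5
a = 13: 13+4=0, 13+16=12
A + B = {0, 2, 5, 7, 10, 12}, so |A + B| = 6.
Verify: 6 ≥ 4? Yes ✓.

CD lower bound = 4, actual |A + B| = 6.


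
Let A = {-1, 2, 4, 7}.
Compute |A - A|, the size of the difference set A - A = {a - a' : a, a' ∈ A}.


A - A = {a - a' : a, a' ∈ A}; |A| = 4.
Bounds: 2|A|-1 ≤ |A - A| ≤ |A|² - |A| + 1, i.e. 7 ≤ |A - A| ≤ 13.
Note: 0 ∈ A - A always (from a - a). The set is symmetric: if d ∈ A - A then -d ∈ A - A.
Enumerate nonzero differences d = a - a' with a > a' (then include -d):
Positive differences: {2, 3, 5, 8}
Full difference set: {0} ∪ (positive diffs) ∪ (negative diffs).
|A - A| = 1 + 2·4 = 9 (matches direct enumeration: 9).

|A - A| = 9


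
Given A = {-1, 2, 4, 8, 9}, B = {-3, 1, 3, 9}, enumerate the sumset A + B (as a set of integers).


A + B = {a + b : a ∈ A, b ∈ B}.
Enumerate all |A|·|B| = 5·4 = 20 pairs (a, b) and collect distinct sums.
a = -1: -1+-3=-4, -1+1=0, -1+3=2, -1+9=8
a = 2: 2+-3=-1, 2+1=3, 2+3=5, 2+9=11
a = 4: 4+-3=1, 4+1=5, 4+3=7, 4+9=13
a = 8: 8+-3=5, 8+1=9, 8+3=11, 8+9=17
a = 9: 9+-3=6, 9+1=10, 9+3=12, 9+9=18
Collecting distinct sums: A + B = {-4, -1, 0, 1, 2, 3, 5, 6, 7, 8, 9, 10, 11, 12, 13, 17, 18}
|A + B| = 17

A + B = {-4, -1, 0, 1, 2, 3, 5, 6, 7, 8, 9, 10, 11, 12, 13, 17, 18}


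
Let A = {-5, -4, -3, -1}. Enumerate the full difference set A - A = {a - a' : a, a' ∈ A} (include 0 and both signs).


A - A = {a - a' : a, a' ∈ A}.
Compute a - a' for each ordered pair (a, a'):
a = -5: -5--5=0, -5--4=-1, -5--3=-2, -5--1=-4
a = -4: -4--5=1, -4--4=0, -4--3=-1, -4--1=-3
a = -3: -3--5=2, -3--4=1, -3--3=0, -3--1=-2
a = -1: -1--5=4, -1--4=3, -1--3=2, -1--1=0
Collecting distinct values (and noting 0 appears from a-a):
A - A = {-4, -3, -2, -1, 0, 1, 2, 3, 4}
|A - A| = 9

A - A = {-4, -3, -2, -1, 0, 1, 2, 3, 4}


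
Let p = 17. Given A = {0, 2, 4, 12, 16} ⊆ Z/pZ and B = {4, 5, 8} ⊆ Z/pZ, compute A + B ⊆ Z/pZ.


Work in Z/17Z: reduce every sum a + b modulo 17.
Enumerate all 15 pairs:
a = 0: 0+4=4, 0+5=5, 0+8=8
a = 2: 2+4=6, 2+5=7, 2+8=10
a = 4: 4+4=8, 4+5=9, 4+8=12
a = 12: 12+4=16, 12+5=0, 12+8=3
a = 16: 16+4=3, 16+5=4, 16+8=7
Distinct residues collected: {0, 3, 4, 5, 6, 7, 8, 9, 10, 12, 16}
|A + B| = 11 (out of 17 total residues).

A + B = {0, 3, 4, 5, 6, 7, 8, 9, 10, 12, 16}


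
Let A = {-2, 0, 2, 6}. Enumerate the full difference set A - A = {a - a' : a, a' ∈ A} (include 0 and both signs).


A - A = {a - a' : a, a' ∈ A}.
Compute a - a' for each ordered pair (a, a'):
a = -2: -2--2=0, -2-0=-2, -2-2=-4, -2-6=-8
a = 0: 0--2=2, 0-0=0, 0-2=-2, 0-6=-6
a = 2: 2--2=4, 2-0=2, 2-2=0, 2-6=-4
a = 6: 6--2=8, 6-0=6, 6-2=4, 6-6=0
Collecting distinct values (and noting 0 appears from a-a):
A - A = {-8, -6, -4, -2, 0, 2, 4, 6, 8}
|A - A| = 9

A - A = {-8, -6, -4, -2, 0, 2, 4, 6, 8}


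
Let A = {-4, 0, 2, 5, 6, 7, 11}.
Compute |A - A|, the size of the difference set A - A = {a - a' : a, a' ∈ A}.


A - A = {a - a' : a, a' ∈ A}; |A| = 7.
Bounds: 2|A|-1 ≤ |A - A| ≤ |A|² - |A| + 1, i.e. 13 ≤ |A - A| ≤ 43.
Note: 0 ∈ A - A always (from a - a). The set is symmetric: if d ∈ A - A then -d ∈ A - A.
Enumerate nonzero differences d = a - a' with a > a' (then include -d):
Positive differences: {1, 2, 3, 4, 5, 6, 7, 9, 10, 11, 15}
Full difference set: {0} ∪ (positive diffs) ∪ (negative diffs).
|A - A| = 1 + 2·11 = 23 (matches direct enumeration: 23).

|A - A| = 23


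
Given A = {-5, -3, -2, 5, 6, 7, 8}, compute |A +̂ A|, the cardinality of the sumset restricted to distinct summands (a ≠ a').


Restricted sumset: A +̂ A = {a + a' : a ∈ A, a' ∈ A, a ≠ a'}.
Equivalently, take A + A and drop any sum 2a that is achievable ONLY as a + a for a ∈ A (i.e. sums representable only with equal summands).
Enumerate pairs (a, a') with a < a' (symmetric, so each unordered pair gives one sum; this covers all a ≠ a'):
  -5 + -3 = -8
  -5 + -2 = -7
  -5 + 5 = 0
  -5 + 6 = 1
  -5 + 7 = 2
  -5 + 8 = 3
  -3 + -2 = -5
  -3 + 5 = 2
  -3 + 6 = 3
  -3 + 7 = 4
  -3 + 8 = 5
  -2 + 5 = 3
  -2 + 6 = 4
  -2 + 7 = 5
  -2 + 8 = 6
  5 + 6 = 11
  5 + 7 = 12
  5 + 8 = 13
  6 + 7 = 13
  6 + 8 = 14
  7 + 8 = 15
Collected distinct sums: {-8, -7, -5, 0, 1, 2, 3, 4, 5, 6, 11, 12, 13, 14, 15}
|A +̂ A| = 15
(Reference bound: |A +̂ A| ≥ 2|A| - 3 for |A| ≥ 2, with |A| = 7 giving ≥ 11.)

|A +̂ A| = 15
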